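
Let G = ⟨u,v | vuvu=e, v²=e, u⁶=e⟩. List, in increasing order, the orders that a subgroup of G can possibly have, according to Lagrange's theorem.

|G| = 12 = 2² · 3. By Lagrange's theorem the order of any subgroup divides 12; the divisors of 12 are 1, 2, 3, 4, 6, 12.

Answer: 1, 2, 3, 4, 6, 12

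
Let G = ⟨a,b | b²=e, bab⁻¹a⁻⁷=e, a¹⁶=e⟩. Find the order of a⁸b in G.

Compute successive powers until reaching e:
  (a⁸b)¹ = a⁸b, (a⁸b)² = e.
The smallest positive k with (a⁸b)ᵏ = e is 2.

Answer: 2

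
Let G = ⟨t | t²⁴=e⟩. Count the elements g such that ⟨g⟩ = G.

G is cyclic of order 24. An element generates G iff its order is 24, and a cyclic group of order 24 has exactly φ(24) = 8 such elements.

Answer: 8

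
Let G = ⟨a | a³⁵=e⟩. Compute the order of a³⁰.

Compute successive powers until reaching e:
  (a³⁰)¹ = a³⁰, (a³⁰)² = a²⁵, (a³⁰)³ = a²⁰, (a³⁰)⁴ = a¹⁵, (a³⁰)⁵ = a¹⁰, (a³⁰)⁶ = a⁵, (a³⁰)⁷ = e.
The smallest positive k with (a³⁰)ᵏ = e is 7.

Answer: 7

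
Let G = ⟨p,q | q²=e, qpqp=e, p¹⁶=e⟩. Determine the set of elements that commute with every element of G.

An element z ∈ Z(G) iff z commutes with every generator.
For example p⁸ is central: (p⁸)·p = p⁹ = p·(p⁸); (p⁸)·q = p⁸q = q·(p⁸).
Whereas p ∉ Z(G) since p·q = pq ≠ p¹⁵q = q·p.
Checking each of the 32 elements this way gives Z(G) = {e, p⁸}, of order 2.

Answer: {e, p⁸}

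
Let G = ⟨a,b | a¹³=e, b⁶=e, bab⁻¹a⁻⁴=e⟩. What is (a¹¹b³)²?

Compute successive powers of (a¹¹b³), reducing at each step:
  (a¹¹b³)²: (a¹¹b³) · a¹¹ = b³;   (b³) · b³ = e

Answer: e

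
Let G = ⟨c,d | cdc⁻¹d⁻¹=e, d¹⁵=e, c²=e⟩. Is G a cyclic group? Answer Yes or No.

|G| = 30. The element cd has order 30 (its powers give 30 distinct elements), so ⟨cd⟩ = G and G is cyclic.

Answer: Yes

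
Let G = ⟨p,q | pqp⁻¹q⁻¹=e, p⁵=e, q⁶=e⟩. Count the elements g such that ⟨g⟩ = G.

G is cyclic of order 30. An element generates G iff its order is 30, and a cyclic group of order 30 has exactly φ(30) = 8 such elements.

Answer: 8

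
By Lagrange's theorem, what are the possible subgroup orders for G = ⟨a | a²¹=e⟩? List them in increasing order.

|G| = 21 = 3 · 7. By Lagrange's theorem the order of any subgroup divides 21; the divisors of 21 are 1, 3, 7, 21.

Answer: 1, 3, 7, 21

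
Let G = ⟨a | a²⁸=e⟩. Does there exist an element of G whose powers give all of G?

|G| = 28. The element a has order 28 (its powers give 28 distinct elements), so ⟨a⟩ = G and G is cyclic.

Answer: Yes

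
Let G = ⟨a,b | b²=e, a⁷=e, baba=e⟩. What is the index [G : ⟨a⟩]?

First find ord(a) by computing successive powers:
  a¹ = a, a² = a², a³ = a³, a⁴ = a⁴, a⁵ = a⁵, a⁶ = a⁶, a⁷ = e.
So |⟨a⟩| = ord(a) = 7. With |G| = 14, by Lagrange [G : ⟨a⟩] = 14/7 = 2.

Answer: 2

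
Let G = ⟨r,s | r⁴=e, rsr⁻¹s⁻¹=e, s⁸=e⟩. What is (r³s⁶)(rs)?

Compute (r³s⁶) · (rs) by multiplying left to right and reducing via the relations at each step:
  (r³s⁶) · r = s⁶
  (s⁶) · s = s⁷

Answer: s⁷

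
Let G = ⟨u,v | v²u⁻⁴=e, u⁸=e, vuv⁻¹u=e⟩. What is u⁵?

Compute successive powers of u, reducing at each step:
  u²: u · u = u²
  u³: (u²) · u = u³
  u⁴: (u³) · u = u⁴
  u⁵: (u⁴) · u = u⁵

Answer: u⁵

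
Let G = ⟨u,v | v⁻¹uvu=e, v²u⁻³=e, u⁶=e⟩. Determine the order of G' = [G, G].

G' = [G, G] is generated by all commutators. The generator-pair commutators are: [u, v] = u².
The subgroup they normally generate is {e, u², u⁴}, of order 3.
Check: |G/G'| = 12/3 = 4 is the order of the abelianisation.

Answer: 3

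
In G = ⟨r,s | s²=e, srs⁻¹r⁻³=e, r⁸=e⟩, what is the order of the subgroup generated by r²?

|⟨r²⟩| equals the order of r². Compute successive powers until reaching e:
  (r²)¹ = r², (r²)² = r⁴, (r²)³ = r⁶, (r²)⁴ = e.
The smallest positive k with (r²)ᵏ = e is 4, so |⟨r²⟩| = 4.

Answer: 4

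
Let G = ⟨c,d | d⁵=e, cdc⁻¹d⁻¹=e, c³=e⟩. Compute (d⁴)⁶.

Compute successive powers of (d⁴), reducing at each step:
  (d⁴)²: (d⁴) · d⁴ = d³
  (d⁴)³: (d³) · d⁴ = d²
  (d⁴)⁴: (d²) · d⁴ = d
  (d⁴)⁵: d · d⁴ = e
  (d⁴)⁶: e · d⁴ = d⁴

Answer: d⁴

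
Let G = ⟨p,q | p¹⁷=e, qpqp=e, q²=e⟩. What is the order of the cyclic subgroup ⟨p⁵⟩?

|⟨p⁵⟩| equals the order of p⁵. Compute successive powers until reaching e:
  (p⁵)¹ = p⁵, (p⁵)² = p¹⁰, (p⁵)³ = p¹⁵, (p⁵)⁴ = p³, (p⁵)⁵ = p⁸, (p⁵)⁶ = p¹³, (p⁵)⁷ = p, (p⁵)⁸ = p⁶, (p⁵)⁹ = p¹¹, (p⁵)¹⁰ = p¹⁶, (p⁵)¹¹ = p⁴, (p⁵)¹² = p⁹, (p⁵)¹³ = p¹⁴, (p⁵)¹⁴ = p², (p⁵)¹⁵ = p⁷, (p⁵)¹⁶ = p¹², (p⁵)¹⁷ = e.
The smallest positive k with (p⁵)ᵏ = e is 17, so |⟨p⁵⟩| = 17.

Answer: 17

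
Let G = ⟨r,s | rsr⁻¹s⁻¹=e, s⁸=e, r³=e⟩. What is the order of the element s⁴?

Compute successive powers until reaching e:
  (s⁴)¹ = s⁴, (s⁴)² = e.
The smallest positive k with (s⁴)ᵏ = e is 2.

Answer: 2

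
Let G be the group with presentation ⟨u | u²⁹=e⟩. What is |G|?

G is generated by a single element, so G is cyclic. The relator gives u²⁹ = e and no smaller power is forced to be e, so the 29 powers {e, u, u², u³, u⁴, u⁵, u⁶, u⁷, u⁸, u⁹, u²², u²³, u²¹, u²⁰, u²⁴, u²⁵, u²⁶, u²⁷, u²⁸, u¹², u¹³, u¹¹, u¹⁰, u¹⁴, u¹⁵, u¹⁶, u¹⁷, u¹⁸, u¹⁹} are distinct. Hence |G| = 29.

Answer: 29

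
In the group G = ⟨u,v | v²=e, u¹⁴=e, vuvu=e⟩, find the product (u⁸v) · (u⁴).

Compute (u⁸v) · (u⁴) by multiplying left to right and reducing via the relations at each step:
  (u⁸v) · u⁴ = u⁴v

Answer: u⁴v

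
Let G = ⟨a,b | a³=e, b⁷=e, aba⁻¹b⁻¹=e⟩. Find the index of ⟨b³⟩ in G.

First find ord(b³) by computing successive powers:
  (b³)¹ = b³, (b³)² = b⁶, (b³)³ = b², (b³)⁴ = b⁵, (b³)⁵ = b, (b³)⁶ = b⁴, (b³)⁷ = e.
So |⟨b³⟩| = ord(b³) = 7. With |G| = 21, by Lagrange [G : ⟨b³⟩] = 21/7 = 3.

Answer: 3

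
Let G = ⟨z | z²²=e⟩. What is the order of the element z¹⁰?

Compute successive powers until reaching e:
  (z¹⁰)¹ = z¹⁰, (z¹⁰)² = z²⁰, (z¹⁰)³ = z⁸, (z¹⁰)⁴ = z¹⁸, (z¹⁰)⁵ = z⁶, (z¹⁰)⁶ = z¹⁶, (z¹⁰)⁷ = z⁴, (z¹⁰)⁸ = z¹⁴, (z¹⁰)⁹ = z², (z¹⁰)¹⁰ = z¹², (z¹⁰)¹¹ = e.
The smallest positive k with (z¹⁰)ᵏ = e is 11.

Answer: 11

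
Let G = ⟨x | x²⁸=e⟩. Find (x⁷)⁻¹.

The order of (x⁷) is 4 (smallest k with (x⁷)ᵏ = e), so (x⁷)⁻¹ = (x⁷)³ = x²¹.
Check: (x⁷) · (x²¹) → (x⁷) · x²¹ = e, giving e as required.

Answer: x²¹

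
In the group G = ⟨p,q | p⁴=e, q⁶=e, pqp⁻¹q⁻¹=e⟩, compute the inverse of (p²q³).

The order of (p²q³) is 2 (smallest k with (p²q³)ᵏ = e), so (p²q³)⁻¹ = (p²q³)¹ = p²q³.
Check: (p²q³) · (p²q³) → (p²q³) · p² = q³;   (q³) · q³ = e, giving e as required.

Answer: p²q³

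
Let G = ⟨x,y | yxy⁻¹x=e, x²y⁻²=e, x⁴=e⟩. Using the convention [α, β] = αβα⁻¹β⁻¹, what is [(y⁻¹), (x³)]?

[(y⁻¹), (x³)] = (y⁻¹)·(x³)·(y⁻¹)⁻¹·(x³)⁻¹.
  (y⁻¹) · (x³) = xy⁻¹
  (xy⁻¹) · y = x
  x · x = x²

Answer: x²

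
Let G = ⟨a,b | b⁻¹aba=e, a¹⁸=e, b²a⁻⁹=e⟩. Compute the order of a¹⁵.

Compute successive powers until reaching e:
  (a¹⁵)¹ = a¹⁵, (a¹⁵)² = a¹², (a¹⁵)³ = a⁹, (a¹⁵)⁴ = a⁶, (a¹⁵)⁵ = a³, (a¹⁵)⁶ = e.
The smallest positive k with (a¹⁵)ᵏ = e is 6.

Answer: 6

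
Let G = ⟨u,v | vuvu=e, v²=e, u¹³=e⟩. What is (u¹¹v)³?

Compute successive powers of (u¹¹v), reducing at each step:
  (u¹¹v)²: (u¹¹v) · u¹¹ = v;   v · v = e
  (u¹¹v)³: e · u¹¹ = u¹¹;   (u¹¹) · v = u¹¹v

Answer: u¹¹v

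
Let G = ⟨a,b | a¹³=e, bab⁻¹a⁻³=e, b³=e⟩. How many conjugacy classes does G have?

The conjugacy classes (representative and size) are:
  [e] (size 1), [a] (size 3), [a⁵] (size 3), [a¹⁰] (size 3), [a⁸] (size 3), [a¹⁰b] (size 13), [a⁷b²] (size 13).
Class equation: 1 + 3 + 3 + 3 + 3 + 13 + 13 = 39 = |G|. So G has 7 conjugacy classes.

Answer: 7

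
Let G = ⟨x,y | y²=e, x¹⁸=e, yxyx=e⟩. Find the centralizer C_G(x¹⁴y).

⟨x¹⁴y⟩ ⊆ C_G(x¹⁴y) since powers of x¹⁴y commute with x¹⁴y; so |C_G(x¹⁴y)| ≥ |⟨x¹⁴y⟩| = 2.
By orbit–stabilizer, |C_G(x¹⁴y)| = |G| / |conj. class of x¹⁴y| = 36 / 9 = 4.
The 4 elements commuting with x¹⁴y are {e, x⁹, x⁵y, x¹⁴y}.

Answer: {e, x⁹, x⁵y, x¹⁴y}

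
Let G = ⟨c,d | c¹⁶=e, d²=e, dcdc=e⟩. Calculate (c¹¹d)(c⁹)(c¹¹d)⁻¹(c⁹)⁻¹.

[(c¹¹d), (c⁹)] = (c¹¹d)·(c⁹)·(c¹¹d)⁻¹·(c⁹)⁻¹.
  (c¹¹d) · (c⁹) = c²d
  (c²d) · (c¹¹d) = c⁷
  (c⁷) · (c⁷) = c¹⁴

Answer: c¹⁴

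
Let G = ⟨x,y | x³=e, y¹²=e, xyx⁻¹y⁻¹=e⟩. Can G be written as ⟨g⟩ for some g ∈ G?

|G| = 36, but the maximum element order in G is 12 < 36. No single element generates all of G, so G is not cyclic.

Answer: No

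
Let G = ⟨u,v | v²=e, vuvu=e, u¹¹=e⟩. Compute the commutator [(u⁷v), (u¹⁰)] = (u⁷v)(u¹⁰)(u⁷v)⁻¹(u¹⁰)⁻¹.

[(u⁷v), (u¹⁰)] = (u⁷v)·(u¹⁰)·(u⁷v)⁻¹·(u¹⁰)⁻¹.
  (u⁷v) · (u¹⁰) = u⁸v
  (u⁸v) · (u⁷v) = u
  u · u = u²

Answer: u²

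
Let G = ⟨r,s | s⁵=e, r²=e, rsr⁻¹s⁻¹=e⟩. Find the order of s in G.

Compute successive powers until reaching e:
  s¹ = s, s² = s², s³ = s³, s⁴ = s⁴, s⁵ = e.
The smallest positive k with sᵏ = e is 5.

Answer: 5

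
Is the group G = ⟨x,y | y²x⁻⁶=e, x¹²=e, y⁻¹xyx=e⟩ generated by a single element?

Every cyclic group is abelian. But x·y = xy while y·x = x⁵y⁻¹, so x·y ≠ y·x and G is not abelian. Hence G is not cyclic.

Answer: No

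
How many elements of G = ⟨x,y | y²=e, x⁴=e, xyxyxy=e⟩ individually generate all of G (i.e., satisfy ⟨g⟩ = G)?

⟨g⟩ = G would require ord(g) = |G| = 24, but the maximum element order in G is 4 < 24. So G is not cyclic and no single element generates it: the count is 0.

Answer: 0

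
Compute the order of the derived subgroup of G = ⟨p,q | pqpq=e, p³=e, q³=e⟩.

G' = [G, G] is generated by all commutators. The generator-pair commutators are: [p, q] = pq²p.
The subgroup they normally generate is {e, pq, p²q², pq²p}, of order 4.
Check: |G/G'| = 12/4 = 3 is the order of the abelianisation.

Answer: 4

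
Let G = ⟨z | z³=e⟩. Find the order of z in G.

Compute successive powers until reaching e:
  z¹ = z, z² = z², z³ = e.
The smallest positive k with zᵏ = e is 3.

Answer: 3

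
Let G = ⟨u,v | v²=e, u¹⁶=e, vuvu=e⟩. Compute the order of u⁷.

Compute successive powers until reaching e:
  (u⁷)¹ = u⁷, (u⁷)² = u¹⁴, (u⁷)³ = u⁵, (u⁷)⁴ = u¹², (u⁷)⁵ = u³, (u⁷)⁶ = u¹⁰, (u⁷)⁷ = u, (u⁷)⁸ = u⁸, (u⁷)⁹ = u¹⁵, (u⁷)¹⁰ = u⁶, (u⁷)¹¹ = u¹³, (u⁷)¹² = u⁴, (u⁷)¹³ = u¹¹, (u⁷)¹⁴ = u², (u⁷)¹⁵ = u⁹, (u⁷)¹⁶ = e.
The smallest positive k with (u⁷)ᵏ = e is 16.

Answer: 16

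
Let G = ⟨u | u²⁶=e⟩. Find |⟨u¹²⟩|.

|⟨u¹²⟩| equals the order of u¹². Compute successive powers until reaching e:
  (u¹²)¹ = u¹², (u¹²)² = u²⁴, (u¹²)³ = u¹⁰, (u¹²)⁴ = u²², (u¹²)⁵ = u⁸, (u¹²)⁶ = u²⁰, (u¹²)⁷ = u⁶, (u¹²)⁸ = u¹⁸, (u¹²)⁹ = u⁴, (u¹²)¹⁰ = u¹⁶, (u¹²)¹¹ = u², (u¹²)¹² = u¹⁴, (u¹²)¹³ = e.
The smallest positive k with (u¹²)ᵏ = e is 13, so |⟨u¹²⟩| = 13.

Answer: 13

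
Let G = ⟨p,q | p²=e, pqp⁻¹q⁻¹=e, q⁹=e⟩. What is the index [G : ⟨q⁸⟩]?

First find ord(q⁸) by computing successive powers:
  (q⁸)¹ = q⁸, (q⁸)² = q⁷, (q⁸)³ = q⁶, (q⁸)⁴ = q⁵, (q⁸)⁵ = q⁴, (q⁸)⁶ = q³, (q⁸)⁷ = q², (q⁸)⁸ = q, (q⁸)⁹ = e.
So |⟨q⁸⟩| = ord(q⁸) = 9. With |G| = 18, by Lagrange [G : ⟨q⁸⟩] = 18/9 = 2.

Answer: 2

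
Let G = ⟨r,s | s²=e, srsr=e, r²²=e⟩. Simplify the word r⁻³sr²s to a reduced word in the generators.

Multiply left to right, reducing at each step:
  (r¹⁹) · s = r¹⁹s
  (r¹⁹s) · r² = r¹⁷s
  (r¹⁷s) · s = r¹⁷

Answer: r¹⁷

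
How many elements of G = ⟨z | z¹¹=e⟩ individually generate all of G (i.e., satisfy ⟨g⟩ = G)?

G is cyclic of order 11. An element generates G iff its order is 11, and a cyclic group of order 11 has exactly φ(11) = 10 such elements.

Answer: 10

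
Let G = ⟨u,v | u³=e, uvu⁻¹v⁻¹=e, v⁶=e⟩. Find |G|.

Enumerate words in the generators, reducing via the relations: the distinct elements are
  {e, u, v, uv, u², v², v³, v⁴, v⁵, uv², uv³, uv⁴, uv⁵, u²v, u²v², u²v³, u²v⁴, u²v⁵}.
No further products give new elements, so |G| = 18.

Answer: 18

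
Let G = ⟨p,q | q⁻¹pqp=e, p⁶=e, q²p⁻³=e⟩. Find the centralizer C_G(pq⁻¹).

⟨pq⁻¹⟩ ⊆ C_G(pq⁻¹) since powers of pq⁻¹ commute with pq⁻¹; so |C_G(pq⁻¹)| ≥ |⟨pq⁻¹⟩| = 4.
By orbit–stabilizer, |C_G(pq⁻¹)| = |G| / |conj. class of pq⁻¹| = 12 / 3 = 4.
The 4 elements commuting with pq⁻¹ are {e, p³, pq, pq⁻¹}.

Answer: {e, p³, pq, pq⁻¹}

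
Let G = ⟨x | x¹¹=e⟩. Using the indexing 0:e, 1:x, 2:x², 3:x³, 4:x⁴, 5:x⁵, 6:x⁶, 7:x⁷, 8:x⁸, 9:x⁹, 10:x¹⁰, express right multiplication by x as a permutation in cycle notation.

(0 1 2 3 4 5 6 7 8 9 10)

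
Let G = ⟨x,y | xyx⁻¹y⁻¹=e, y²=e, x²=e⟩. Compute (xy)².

Compute successive powers of (xy), reducing at each step:
  (xy)²: (xy) · x = y;   y · y = e

Answer: e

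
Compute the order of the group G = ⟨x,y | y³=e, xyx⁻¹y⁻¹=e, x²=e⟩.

Enumerate words in the generators, reducing via the relations: the distinct elements are
  {e, x, y, xy, y², xy²}.
No further products give new elements, so |G| = 6.

Answer: 6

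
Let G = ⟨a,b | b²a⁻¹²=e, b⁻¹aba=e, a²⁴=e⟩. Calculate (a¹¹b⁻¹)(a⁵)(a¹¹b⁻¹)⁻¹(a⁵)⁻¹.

[(a¹¹b⁻¹), (a⁵)] = (a¹¹b⁻¹)·(a⁵)·(a¹¹b⁻¹)⁻¹·(a⁵)⁻¹.
  (a¹¹b⁻¹) · (a⁵) = a⁶b⁻¹
  (a⁶b⁻¹) · (a¹¹b) = a¹⁹
  (a¹⁹) · (a¹⁹) = a¹⁴

Answer: a¹⁴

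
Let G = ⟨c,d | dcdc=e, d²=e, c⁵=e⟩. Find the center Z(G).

An element z ∈ Z(G) iff z commutes with every generator.
For example e is central: e·c = c = c·e; e·d = d = d·e.
Whereas c ∉ Z(G) since c·d = cd ≠ c⁴d = d·c.
Checking each of the 10 elements this way gives Z(G) = {e}, of order 1.

Answer: {e}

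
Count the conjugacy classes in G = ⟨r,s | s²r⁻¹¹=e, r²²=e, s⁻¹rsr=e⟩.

The conjugacy classes (representative and size) are:
  [e] (size 1), [r²¹] (size 2), [r²] (size 2), [r³] (size 2), [r¹⁸] (size 2), [r¹⁷] (size 2), [r⁶] (size 2), [r⁷] (size 2), [r⁸] (size 2), [r¹³] (size 2), [r¹²] (size 2), [r¹¹] (size 1), [r¹⁰s] (size 11), [r⁷s] (size 11).
Class equation: 1 + 2 + 2 + 2 + 2 + 2 + 2 + 2 + 2 + 2 + 2 + 1 + 11 + 11 = 44 = |G|. So G has 14 conjugacy classes.

Answer: 14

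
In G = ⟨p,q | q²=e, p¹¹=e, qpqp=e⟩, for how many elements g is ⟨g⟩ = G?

⟨g⟩ = G would require ord(g) = |G| = 22, but the maximum element order in G is 11 < 22. So G is not cyclic and no single element generates it: the count is 0.

Answer: 0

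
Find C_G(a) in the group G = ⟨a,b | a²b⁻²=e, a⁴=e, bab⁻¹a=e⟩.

⟨a⟩ ⊆ C_G(a) since powers of a commute with a; so |C_G(a)| ≥ |⟨a⟩| = 4.
By orbit–stabilizer, |C_G(a)| = |G| / |conj. class of a| = 8 / 2 = 4.
The 4 elements commuting with a are {e, a, a², a³}.

Answer: {e, a, a², a³}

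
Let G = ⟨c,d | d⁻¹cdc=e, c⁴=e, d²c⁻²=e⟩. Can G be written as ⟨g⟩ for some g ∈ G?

Every cyclic group is abelian. But c·d = cd while d·c = cd⁻¹, so c·d ≠ d·c and G is not abelian. Hence G is not cyclic.

Answer: No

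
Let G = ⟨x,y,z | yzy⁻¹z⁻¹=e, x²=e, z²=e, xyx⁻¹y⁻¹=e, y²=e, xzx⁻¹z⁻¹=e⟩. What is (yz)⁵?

Compute successive powers of (yz), reducing at each step:
  (yz)²: (yz) · y = z;   z · z = e
  (yz)³: e · y = y;   y · z = yz
  (yz)⁴: (yz) · y = z;   z · z = e
  (yz)⁵: e · y = y;   y · z = yz

Answer: yz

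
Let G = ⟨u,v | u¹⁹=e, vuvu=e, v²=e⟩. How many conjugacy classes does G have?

The conjugacy classes (representative and size) are:
  [e] (size 1), [u¹⁸] (size 2), [u²] (size 2), [u¹⁶] (size 2), [u⁴] (size 2), [u¹⁴] (size 2), [u¹³] (size 2), [u¹²] (size 2), [u⁸] (size 2), [u⁹] (size 2), [v] (size 19).
Class equation: 1 + 2 + 2 + 2 + 2 + 2 + 2 + 2 + 2 + 2 + 19 = 38 = |G|. So G has 11 conjugacy classes.

Answer: 11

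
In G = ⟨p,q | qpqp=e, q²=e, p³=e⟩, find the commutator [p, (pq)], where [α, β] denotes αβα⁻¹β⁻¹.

[p, (pq)] = p·(pq)·p⁻¹·(pq)⁻¹.
  p · (pq) = p²q
  (p²q) · (p²) = q
  q · (pq) = p²

Answer: p²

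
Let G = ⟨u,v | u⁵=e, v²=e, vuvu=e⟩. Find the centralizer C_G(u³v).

⟨u³v⟩ ⊆ C_G(u³v) since powers of u³v commute with u³v; so |C_G(u³v)| ≥ |⟨u³v⟩| = 2.
By orbit–stabilizer, |C_G(u³v)| = |G| / |conj. class of u³v| = 10 / 5 = 2.
The 2 elements commuting with u³v are {e, u³v}.

Answer: {e, u³v}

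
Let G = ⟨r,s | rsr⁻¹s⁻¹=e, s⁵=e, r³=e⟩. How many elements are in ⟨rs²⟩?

|⟨rs²⟩| equals the order of rs². Compute successive powers until reaching e:
  (rs²)¹ = rs², (rs²)² = r²s⁴, (rs²)³ = s, (rs²)⁴ = rs³, (rs²)⁵ = r², (rs²)⁶ = s², (rs²)⁷ = rs⁴, (rs²)⁸ = r²s, (rs²)⁹ = s³, (rs²)¹⁰ = r, (rs²)¹¹ = r²s², (rs²)¹² = s⁴, (rs²)¹³ = rs, (rs²)¹⁴ = r²s³, (rs²)¹⁵ = e.
The smallest positive k with (rs²)ᵏ = e is 15, so |⟨rs²⟩| = 15.

Answer: 15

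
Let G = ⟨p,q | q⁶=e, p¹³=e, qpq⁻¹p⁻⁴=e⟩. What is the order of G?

Enumerate words in the generators, reducing via the relations: the distinct elements are
  {e, p, q, pq, p², p³, p⁴, p⁵, p⁶, p⁷, p⁸, p⁹, q², q³, q⁴, q⁵, pq², pq³, pq⁴, pq⁵, p²q, p³q, p¹², p¹¹, p¹⁰, p⁴q, p⁵q, p⁶q, p⁷q, p⁸q, p⁹q, p²q², p²q³, p²q⁴, p²q⁵, p³q², p³q³, p³q⁴, p³q⁵, p¹²q, p¹¹q, p¹⁰q, p⁴q², p⁴q³, p⁴q⁴, p⁴q⁵, p⁵q², p⁵q³, p⁵q⁴, p⁵q⁵, p⁶q², p⁶q³, p⁶q⁴, p⁶q⁵, p⁷q², p⁷q³, p⁷q⁴, p⁷q⁵, p⁸q², p⁸q³, p⁸q⁴, p⁸q⁵, p⁹q², p⁹q³, p⁹q⁴, p⁹q⁵, p¹²q², p¹²q³, p¹²q⁴, p¹²q⁵, p¹¹q², p¹¹q³, p¹¹q⁴, p¹¹q⁵, p¹⁰q², p¹⁰q³, p¹⁰q⁴, p¹⁰q⁵}.
No further products give new elements, so |G| = 78.

Answer: 78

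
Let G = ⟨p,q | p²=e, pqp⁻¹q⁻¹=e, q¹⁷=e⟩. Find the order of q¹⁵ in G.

Compute successive powers until reaching e:
  (q¹⁵)¹ = q¹⁵, (q¹⁵)² = q¹³, (q¹⁵)³ = q¹¹, (q¹⁵)⁴ = q⁹, (q¹⁵)⁵ = q⁷, (q¹⁵)⁶ = q⁵, (q¹⁵)⁷ = q³, (q¹⁵)⁸ = q, (q¹⁵)⁹ = q¹⁶, (q¹⁵)¹⁰ = q¹⁴, (q¹⁵)¹¹ = q¹², (q¹⁵)¹² = q¹⁰, (q¹⁵)¹³ = q⁸, (q¹⁵)¹⁴ = q⁶, (q¹⁵)¹⁵ = q⁴, (q¹⁵)¹⁶ = q², (q¹⁵)¹⁷ = e.
The smallest positive k with (q¹⁵)ᵏ = e is 17.

Answer: 17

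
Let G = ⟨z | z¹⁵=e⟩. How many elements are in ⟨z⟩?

|⟨z⟩| equals the order of z. Compute successive powers until reaching e:
  z¹ = z, z² = z², z³ = z³, z⁴ = z⁴, z⁵ = z⁵, z⁶ = z⁶, z⁷ = z⁷, z⁸ = z⁸, z⁹ = z⁹, z¹⁰ = z¹⁰, z¹¹ = z¹¹, z¹² = z¹², z¹³ = z¹³, z¹⁴ = z¹⁴, z¹⁵ = e.
The smallest positive k with zᵏ = e is 15, so |⟨z⟩| = 15.

Answer: 15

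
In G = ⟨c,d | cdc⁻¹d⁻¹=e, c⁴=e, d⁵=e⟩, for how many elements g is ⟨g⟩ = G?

G is cyclic of order 20. An element generates G iff its order is 20, and a cyclic group of order 20 has exactly φ(20) = 8 such elements.

Answer: 8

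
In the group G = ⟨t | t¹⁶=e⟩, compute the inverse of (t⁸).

The order of (t⁸) is 2 (smallest k with (t⁸)ᵏ = e), so (t⁸)⁻¹ = (t⁸)¹ = t⁸.
Check: (t⁸) · (t⁸) → (t⁸) · t⁸ = e, giving e as required.

Answer: t⁸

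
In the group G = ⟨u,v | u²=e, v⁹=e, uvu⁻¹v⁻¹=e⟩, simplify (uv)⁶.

Compute successive powers of (uv), reducing at each step:
  (uv)²: (uv) · u = v;   v · v = v²
  (uv)³: (v²) · u = uv²;   (uv²) · v = uv³
  (uv)⁴: (uv³) · u = v³;   (v³) · v = v⁴
  (uv)⁵: (v⁴) · u = uv⁴;   (uv⁴) · v = uv⁵
  (uv)⁶: (uv⁵) · u = v⁵;   (v⁵) · v = v⁶

Answer: v⁶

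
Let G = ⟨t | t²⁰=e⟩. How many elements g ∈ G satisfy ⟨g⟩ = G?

G is cyclic of order 20. An element generates G iff its order is 20, and a cyclic group of order 20 has exactly φ(20) = 8 such elements.

Answer: 8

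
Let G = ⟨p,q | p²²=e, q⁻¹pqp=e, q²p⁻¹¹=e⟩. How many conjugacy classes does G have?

The conjugacy classes (representative and size) are:
  [e] (size 1), [p²¹] (size 2), [p²] (size 2), [p³] (size 2), [p¹⁸] (size 2), [p¹⁷] (size 2), [p⁶] (size 2), [p⁷] (size 2), [p⁸] (size 2), [p¹³] (size 2), [p¹²] (size 2), [p¹¹] (size 1), [p¹⁰q] (size 11), [p⁷q] (size 11).
Class equation: 1 + 2 + 2 + 2 + 2 + 2 + 2 + 2 + 2 + 2 + 2 + 1 + 11 + 11 = 44 = |G|. So G has 14 conjugacy classes.

Answer: 14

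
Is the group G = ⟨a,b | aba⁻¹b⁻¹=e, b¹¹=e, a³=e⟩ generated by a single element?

|G| = 33. The element ab has order 33 (its powers give 33 distinct elements), so ⟨ab⟩ = G and G is cyclic.

Answer: Yes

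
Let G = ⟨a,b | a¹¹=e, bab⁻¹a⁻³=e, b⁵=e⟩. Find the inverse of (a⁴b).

The order of (a⁴b) is 5 (smallest k with (a⁴b)ᵏ = e), so (a⁴b)⁻¹ = (a⁴b)⁴ = a⁶b⁴.
Check: (a⁴b) · (a⁶b⁴) → (a⁴b) · a⁶ = b;   b · b⁴ = e, giving e as required.

Answer: a⁶b⁴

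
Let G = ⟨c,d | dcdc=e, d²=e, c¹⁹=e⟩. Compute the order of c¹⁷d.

Compute successive powers until reaching e:
  (c¹⁷d)¹ = c¹⁷d, (c¹⁷d)² = e.
The smallest positive k with (c¹⁷d)ᵏ = e is 2.

Answer: 2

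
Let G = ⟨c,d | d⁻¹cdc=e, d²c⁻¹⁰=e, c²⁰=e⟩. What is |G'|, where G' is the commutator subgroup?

G' = [G, G] is generated by all commutators. The generator-pair commutators are: [c, d] = c².
The subgroup they normally generate is {e, c², c⁴, c⁶, c⁸, c¹⁰, c¹², c¹⁴, c¹⁶, c¹⁸}, of order 10.
Check: |G/G'| = 40/10 = 4 is the order of the abelianisation.

Answer: 10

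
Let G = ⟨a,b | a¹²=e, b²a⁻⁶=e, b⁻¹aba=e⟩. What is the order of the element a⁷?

Compute successive powers until reaching e:
  (a⁷)¹ = a⁷, (a⁷)² = a², (a⁷)³ = a⁹, (a⁷)⁴ = a⁴, (a⁷)⁵ = a¹¹, (a⁷)⁶ = a⁶, (a⁷)⁷ = a, (a⁷)⁸ = a⁸, (a⁷)⁹ = a³, (a⁷)¹⁰ = a¹⁰, (a⁷)¹¹ = a⁵, (a⁷)¹² = e.
The smallest positive k with (a⁷)ᵏ = e is 12.

Answer: 12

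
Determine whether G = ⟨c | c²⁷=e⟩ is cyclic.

|G| = 27. The element c has order 27 (its powers give 27 distinct elements), so ⟨c⟩ = G and G is cyclic.

Answer: Yes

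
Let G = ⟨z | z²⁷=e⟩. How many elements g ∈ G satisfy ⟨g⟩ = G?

G is cyclic of order 27. An element generates G iff its order is 27, and a cyclic group of order 27 has exactly φ(27) = 18 such elements.

Answer: 18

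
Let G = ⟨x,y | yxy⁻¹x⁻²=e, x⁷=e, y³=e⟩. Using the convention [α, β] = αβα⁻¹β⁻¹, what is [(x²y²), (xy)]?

[(x²y²), (xy)] = (x²y²)·(xy)·(x²y²)⁻¹·(xy)⁻¹.
  (x²y²) · (xy) = x⁶
  (x⁶) · (x³y) = x²y
  (x²y) · (x³y²) = x

Answer: x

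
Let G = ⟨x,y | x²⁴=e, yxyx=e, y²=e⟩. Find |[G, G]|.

G' = [G, G] is generated by all commutators. The generator-pair commutators are: [x, y] = x².
The subgroup they normally generate is {e, x², x⁴, x⁶, x⁸, x¹⁰, x¹², x¹⁴, x¹⁶, x¹⁸, x²⁰, x²²}, of order 12.
Check: |G/G'| = 48/12 = 4 is the order of the abelianisation.

Answer: 12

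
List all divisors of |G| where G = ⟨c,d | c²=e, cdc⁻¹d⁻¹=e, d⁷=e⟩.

|G| = 14 = 2 · 7. By Lagrange's theorem the order of any subgroup divides 14; the divisors of 14 are 1, 2, 7, 14.

Answer: 1, 2, 7, 14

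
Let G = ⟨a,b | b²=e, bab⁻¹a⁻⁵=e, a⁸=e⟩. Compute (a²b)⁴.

Compute successive powers of (a²b), reducing at each step:
  (a²b)²: (a²b) · a² = a⁴b;   (a⁴b) · b = a⁴
  (a²b)³: (a⁴) · a² = a⁶;   (a⁶) · b = a⁶b
  (a²b)⁴: (a⁶b) · a² = b;   b · b = e

Answer: e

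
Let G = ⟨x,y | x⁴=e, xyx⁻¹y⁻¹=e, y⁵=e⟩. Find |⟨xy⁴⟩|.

|⟨xy⁴⟩| equals the order of xy⁴. Compute successive powers until reaching e:
  (xy⁴)¹ = xy⁴, (xy⁴)² = x²y³, (xy⁴)³ = x³y², (xy⁴)⁴ = y, (xy⁴)⁵ = x, (xy⁴)⁶ = x²y⁴, (xy⁴)⁷ = x³y³, (xy⁴)⁸ = y², (xy⁴)⁹ = xy, (xy⁴)¹⁰ = x², (xy⁴)¹¹ = x³y⁴, (xy⁴)¹² = y³, (xy⁴)¹³ = xy², (xy⁴)¹⁴ = x²y, (xy⁴)¹⁵ = x³, (xy⁴)¹⁶ = y⁴, (xy⁴)¹⁷ = xy³, (xy⁴)¹⁸ = x²y², (xy⁴)¹⁹ = x³y, (xy⁴)²⁰ = e.
The smallest positive k with (xy⁴)ᵏ = e is 20, so |⟨xy⁴⟩| = 20.

Answer: 20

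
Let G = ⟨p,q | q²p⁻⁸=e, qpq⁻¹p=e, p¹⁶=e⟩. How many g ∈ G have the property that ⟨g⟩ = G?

⟨g⟩ = G would require ord(g) = |G| = 32, but the maximum element order in G is 16 < 32. So G is not cyclic and no single element generates it: the count is 0.

Answer: 0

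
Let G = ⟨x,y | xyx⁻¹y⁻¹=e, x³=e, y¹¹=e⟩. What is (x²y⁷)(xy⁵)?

Compute (x²y⁷) · (xy⁵) by multiplying left to right and reducing via the relations at each step:
  (x²y⁷) · x = y⁷
  (y⁷) · y⁵ = y

Answer: y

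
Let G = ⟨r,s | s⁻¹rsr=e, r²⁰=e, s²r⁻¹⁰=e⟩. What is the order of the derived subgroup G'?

G' = [G, G] is generated by all commutators. The generator-pair commutators are: [r, s] = r².
The subgroup they normally generate is {e, r², r⁴, r⁶, r⁸, r¹⁰, r¹², r¹⁴, r¹⁶, r¹⁸}, of order 10.
Check: |G/G'| = 40/10 = 4 is the order of the abelianisation.

Answer: 10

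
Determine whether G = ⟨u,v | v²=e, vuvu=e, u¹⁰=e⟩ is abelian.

u·v = uv but v·u = u⁹v, so u·v ≠ v·u and G is not abelian.

Answer: No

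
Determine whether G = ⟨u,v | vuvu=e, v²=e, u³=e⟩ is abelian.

u·v = uv but v·u = u²v, so u·v ≠ v·u and G is not abelian.

Answer: No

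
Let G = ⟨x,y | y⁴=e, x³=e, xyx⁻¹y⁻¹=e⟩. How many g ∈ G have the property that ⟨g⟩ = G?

G is cyclic of order 12. An element generates G iff its order is 12, and a cyclic group of order 12 has exactly φ(12) = 4 such elements.

Answer: 4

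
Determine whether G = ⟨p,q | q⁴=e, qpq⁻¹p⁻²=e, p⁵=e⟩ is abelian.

p·q = pq but q·p = p²q, so p·q ≠ q·p and G is not abelian.

Answer: No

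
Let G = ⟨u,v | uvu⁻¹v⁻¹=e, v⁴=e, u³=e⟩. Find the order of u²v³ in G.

Compute successive powers until reaching e:
  (u²v³)¹ = u²v³, (u²v³)² = uv², (u²v³)³ = v, (u²v³)⁴ = u², (u²v³)⁵ = uv³, (u²v³)⁶ = v², (u²v³)⁷ = u²v, (u²v³)⁸ = u, (u²v³)⁹ = v³, (u²v³)¹⁰ = u²v², (u²v³)¹¹ = uv, (u²v³)¹² = e.
The smallest positive k with (u²v³)ᵏ = e is 12.

Answer: 12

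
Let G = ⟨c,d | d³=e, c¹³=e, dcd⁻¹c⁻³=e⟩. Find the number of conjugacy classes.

The conjugacy classes (representative and size) are:
  [e] (size 1), [c] (size 3), [c⁵] (size 3), [c¹⁰] (size 3), [c⁸] (size 3), [c¹⁰d] (size 13), [c⁷d²] (size 13).
Class equation: 1 + 3 + 3 + 3 + 3 + 13 + 13 = 39 = |G|. So G has 7 conjugacy classes.

Answer: 7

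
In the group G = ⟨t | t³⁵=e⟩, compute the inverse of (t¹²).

The order of (t¹²) is 35 (smallest k with (t¹²)ᵏ = e), so (t¹²)⁻¹ = (t¹²)³⁴ = t²³.
Check: (t¹²) · (t²³) → (t¹²) · t²³ = e, giving e as required.

Answer: t²³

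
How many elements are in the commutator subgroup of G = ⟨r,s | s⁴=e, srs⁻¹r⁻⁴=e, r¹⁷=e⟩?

G' = [G, G] is generated by all commutators. The generator-pair commutators are: [r, s] = r¹⁴.
The subgroup they normally generate is {e, r, r², r³, r⁴, r⁵, r⁶, r⁷, r⁸, r⁹, r¹⁰, r¹¹, r¹², r¹³, r¹⁴, r¹⁵, r¹⁶}, of order 17.
Check: |G/G'| = 68/17 = 4 is the order of the abelianisation.

Answer: 17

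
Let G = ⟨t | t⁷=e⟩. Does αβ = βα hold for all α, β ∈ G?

G has a single generator, so G is cyclic and hence abelian.

Answer: Yes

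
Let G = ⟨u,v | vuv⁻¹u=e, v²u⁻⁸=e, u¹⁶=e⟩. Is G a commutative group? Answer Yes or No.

u·v = uv but v·u = u⁷v⁻¹, so u·v ≠ v·u and G is not abelian.

Answer: No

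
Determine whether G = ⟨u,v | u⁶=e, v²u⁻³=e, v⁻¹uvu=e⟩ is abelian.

u·v = uv but v·u = u²v⁻¹, so u·v ≠ v·u and G is not abelian.

Answer: No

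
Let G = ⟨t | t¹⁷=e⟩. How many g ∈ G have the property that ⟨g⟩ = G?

G is cyclic of order 17. An element generates G iff its order is 17, and a cyclic group of order 17 has exactly φ(17) = 16 such elements.

Answer: 16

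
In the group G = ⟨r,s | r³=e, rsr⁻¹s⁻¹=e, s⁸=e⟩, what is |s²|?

Compute successive powers until reaching e:
  (s²)¹ = s², (s²)² = s⁴, (s²)³ = s⁶, (s²)⁴ = e.
The smallest positive k with (s²)ᵏ = e is 4.

Answer: 4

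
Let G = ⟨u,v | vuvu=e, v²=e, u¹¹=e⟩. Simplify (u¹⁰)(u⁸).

Compute (u¹⁰) · (u⁸) by multiplying left to right and reducing via the relations at each step:
  (u¹⁰) · u⁸ = u⁷

Answer: u⁷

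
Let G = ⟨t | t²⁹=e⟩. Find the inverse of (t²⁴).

The order of (t²⁴) is 29 (smallest k with (t²⁴)ᵏ = e), so (t²⁴)⁻¹ = (t²⁴)²⁸ = t⁵.
Check: (t²⁴) · (t⁵) → (t²⁴) · t⁵ = e, giving e as required.

Answer: t⁵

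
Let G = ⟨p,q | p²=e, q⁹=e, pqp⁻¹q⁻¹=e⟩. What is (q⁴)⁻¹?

The order of (q⁴) is 9 (smallest k with (q⁴)ᵏ = e), so (q⁴)⁻¹ = (q⁴)⁸ = q⁵.
Check: (q⁴) · (q⁵) → (q⁴) · q⁵ = e, giving e as required.

Answer: q⁵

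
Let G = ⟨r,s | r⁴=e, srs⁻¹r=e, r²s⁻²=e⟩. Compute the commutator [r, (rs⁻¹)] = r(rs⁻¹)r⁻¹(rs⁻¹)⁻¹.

[r, (rs⁻¹)] = r·(rs⁻¹)·r⁻¹·(rs⁻¹)⁻¹.
  r · (rs⁻¹) = s
  s · (r³) = rs
  (rs) · (rs) = r²

Answer: r²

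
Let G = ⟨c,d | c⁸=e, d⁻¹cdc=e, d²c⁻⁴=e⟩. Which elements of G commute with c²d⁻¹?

⟨c²d⁻¹⟩ ⊆ C_G(c²d⁻¹) since powers of c²d⁻¹ commute with c²d⁻¹; so |C_G(c²d⁻¹)| ≥ |⟨c²d⁻¹⟩| = 4.
By orbit–stabilizer, |C_G(c²d⁻¹)| = |G| / |conj. class of c²d⁻¹| = 16 / 4 = 4.
The 4 elements commuting with c²d⁻¹ are {e, c⁴, c²d, c²d⁻¹}.

Answer: {e, c⁴, c²d, c²d⁻¹}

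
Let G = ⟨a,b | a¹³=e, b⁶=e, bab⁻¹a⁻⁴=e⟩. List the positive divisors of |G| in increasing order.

|G| = 78 = 2 · 3 · 13. By Lagrange's theorem the order of any subgroup divides 78; the divisors of 78 are 1, 2, 3, 6, 13, 26, 39, 78.

Answer: 1, 2, 3, 6, 13, 26, 39, 78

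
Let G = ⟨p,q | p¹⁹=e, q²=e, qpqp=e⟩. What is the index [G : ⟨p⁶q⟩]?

First find ord(p⁶q) by computing successive powers:
  (p⁶q)¹ = p⁶q, (p⁶q)² = e.
So |⟨p⁶q⟩| = ord(p⁶q) = 2. With |G| = 38, by Lagrange [G : ⟨p⁶q⟩] = 38/2 = 19.

Answer: 19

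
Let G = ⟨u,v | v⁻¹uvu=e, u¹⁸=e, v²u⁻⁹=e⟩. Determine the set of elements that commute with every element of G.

An element z ∈ Z(G) iff z commutes with every generator.
For example u⁹ is central: (u⁹)·u = u¹⁰ = u·(u⁹); (u⁹)·v = v⁻¹ = v·(u⁹).
Whereas u ∉ Z(G) since u·v = uv ≠ u⁸v⁻¹ = v·u.
Checking each of the 36 elements this way gives Z(G) = {e, u⁹}, of order 2.

Answer: {e, u⁹}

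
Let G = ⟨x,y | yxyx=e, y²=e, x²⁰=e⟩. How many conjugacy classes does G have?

The conjugacy classes (representative and size) are:
  [e] (size 1), [x] (size 2), [x¹⁸] (size 2), [x³] (size 2), [x⁴] (size 2), [x¹⁵] (size 2), [x¹⁴] (size 2), [x⁷] (size 2), [x¹²] (size 2), [x¹¹] (size 2), [x¹⁰] (size 1), [x¹⁸y] (size 10), [x⁵y] (size 10).
Class equation: 1 + 2 + 2 + 2 + 2 + 2 + 2 + 2 + 2 + 2 + 1 + 10 + 10 = 40 = |G|. So G has 13 conjugacy classes.

Answer: 13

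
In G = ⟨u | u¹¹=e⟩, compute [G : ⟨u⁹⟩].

First find ord(u⁹) by computing successive powers:
  (u⁹)¹ = u⁹, (u⁹)² = u⁷, (u⁹)³ = u⁵, (u⁹)⁴ = u³, (u⁹)⁵ = u, (u⁹)⁶ = u¹⁰, (u⁹)⁷ = u⁸, (u⁹)⁸ = u⁶, (u⁹)⁹ = u⁴, (u⁹)¹⁰ = u², (u⁹)¹¹ = e.
So |⟨u⁹⟩| = ord(u⁹) = 11. With |G| = 11, by Lagrange [G : ⟨u⁹⟩] = 11/11 = 1.

Answer: 1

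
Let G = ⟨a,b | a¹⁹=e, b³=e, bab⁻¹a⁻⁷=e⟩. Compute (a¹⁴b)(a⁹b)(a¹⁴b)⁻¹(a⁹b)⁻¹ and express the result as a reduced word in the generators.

[(a¹⁴b), (a⁹b)] = (a¹⁴b)·(a⁹b)·(a¹⁴b)⁻¹·(a⁹b)⁻¹.
  (a¹⁴b) · (a⁹b) = ab²
  (ab²) · (a¹⁷b²) = a¹⁷b
  (a¹⁷b) · (a¹⁵b²) = a⁸

Answer: a⁸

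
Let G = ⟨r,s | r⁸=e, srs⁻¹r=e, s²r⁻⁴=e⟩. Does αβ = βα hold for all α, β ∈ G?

r·s = rs but s·r = r³s⁻¹, so r·s ≠ s·r and G is not abelian.

Answer: No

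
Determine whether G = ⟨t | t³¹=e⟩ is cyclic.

|G| = 31. The element t has order 31 (its powers give 31 distinct elements), so ⟨t⟩ = G and G is cyclic.

Answer: Yes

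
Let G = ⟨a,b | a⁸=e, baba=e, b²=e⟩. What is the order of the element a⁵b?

Compute successive powers until reaching e:
  (a⁵b)¹ = a⁵b, (a⁵b)² = e.
The smallest positive k with (a⁵b)ᵏ = e is 2.

Answer: 2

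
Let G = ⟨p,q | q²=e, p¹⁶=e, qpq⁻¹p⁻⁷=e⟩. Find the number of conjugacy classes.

The conjugacy classes (representative and size) are:
  [e] (size 1), [p] (size 2), [p¹⁴] (size 2), [p³] (size 2), [p⁴] (size 2), [p¹⁰] (size 2), [p⁸] (size 1), [p⁹] (size 2), [p¹¹] (size 2), [p¹⁰q] (size 8), [pq] (size 8).
Class equation: 1 + 2 + 2 + 2 + 2 + 2 + 1 + 2 + 2 + 8 + 8 = 32 = |G|. So G has 11 conjugacy classes.

Answer: 11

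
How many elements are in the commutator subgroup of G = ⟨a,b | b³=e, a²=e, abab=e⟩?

G' = [G, G] is generated by all commutators. The generator-pair commutators are: [a, b] = b.
The subgroup they normally generate is {e, b, b²}, of order 3.
Check: |G/G'| = 6/3 = 2 is the order of the abelianisation.

Answer: 3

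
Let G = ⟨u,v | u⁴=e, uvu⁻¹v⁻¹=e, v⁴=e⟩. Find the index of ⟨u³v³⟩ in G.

First find ord(u³v³) by computing successive powers:
  (u³v³)¹ = u³v³, (u³v³)² = u²v², (u³v³)³ = uv, (u³v³)⁴ = e.
So |⟨u³v³⟩| = ord(u³v³) = 4. With |G| = 16, by Lagrange [G : ⟨u³v³⟩] = 16/4 = 4.

Answer: 4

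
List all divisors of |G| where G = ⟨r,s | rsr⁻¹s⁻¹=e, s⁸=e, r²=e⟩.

|G| = 16 = 2⁴. By Lagrange's theorem the order of any subgroup divides 16; the divisors of 16 are 1, 2, 4, 8, 16.

Answer: 1, 2, 4, 8, 16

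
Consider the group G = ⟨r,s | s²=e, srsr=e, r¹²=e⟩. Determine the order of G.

Enumerate words in the generators, reducing via the relations: the distinct elements are
  {e, r, s, rs, r², r³, r⁴, r⁵, r⁶, r⁷, r⁸, r⁹, r²s, r³s, r¹¹, r¹⁰, r⁴s, r⁵s, r⁶s, r⁷s, r⁸s, r⁹s, r¹¹s, r¹⁰s}.
No further products give new elements, so |G| = 24.

Answer: 24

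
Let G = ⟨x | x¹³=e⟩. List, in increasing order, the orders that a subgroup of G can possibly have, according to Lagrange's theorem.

|G| = 13 = 13. By Lagrange's theorem the order of any subgroup divides 13; the divisors of 13 are 1, 13.

Answer: 1, 13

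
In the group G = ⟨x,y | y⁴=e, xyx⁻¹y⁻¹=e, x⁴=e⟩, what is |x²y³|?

Compute successive powers until reaching e:
  (x²y³)¹ = x²y³, (x²y³)² = y², (x²y³)³ = x²y, (x²y³)⁴ = e.
The smallest positive k with (x²y³)ᵏ = e is 4.

Answer: 4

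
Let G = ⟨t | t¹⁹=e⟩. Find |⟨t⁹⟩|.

|⟨t⁹⟩| equals the order of t⁹. Compute successive powers until reaching e:
  (t⁹)¹ = t⁹, (t⁹)² = t¹⁸, (t⁹)³ = t⁸, (t⁹)⁴ = t¹⁷, (t⁹)⁵ = t⁷, (t⁹)⁶ = t¹⁶, (t⁹)⁷ = t⁶, (t⁹)⁸ = t¹⁵, (t⁹)⁹ = t⁵, (t⁹)¹⁰ = t¹⁴, (t⁹)¹¹ = t⁴, (t⁹)¹² = t¹³, (t⁹)¹³ = t³, (t⁹)¹⁴ = t¹², (t⁹)¹⁵ = t², (t⁹)¹⁶ = t¹¹, (t⁹)¹⁷ = t, (t⁹)¹⁸ = t¹⁰, (t⁹)¹⁹ = e.
The smallest positive k with (t⁹)ᵏ = e is 19, so |⟨t⁹⟩| = 19.

Answer: 19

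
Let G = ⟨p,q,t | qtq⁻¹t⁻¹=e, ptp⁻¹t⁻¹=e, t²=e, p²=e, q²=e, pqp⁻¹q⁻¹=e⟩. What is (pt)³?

Compute successive powers of (pt), reducing at each step:
  (pt)²: (pt) · p = t;   t · t = e
  (pt)³: e · p = p;   p · t = pt

Answer: pt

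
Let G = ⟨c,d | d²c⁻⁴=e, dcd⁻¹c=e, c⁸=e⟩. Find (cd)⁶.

Compute successive powers of (cd), reducing at each step:
  (cd)²: (cd) · c = d;   d · d = c⁴
  (cd)³: (c⁴) · c = c⁵;   (c⁵) · d = cd⁻¹
  (cd)⁴: (cd⁻¹) · c = d⁻¹;   (d⁻¹) · d = e
  (cd)⁵: e · c = c;   c · d = cd
  (cd)⁶: (cd) · c = d;   d · d = c⁴

Answer: c⁴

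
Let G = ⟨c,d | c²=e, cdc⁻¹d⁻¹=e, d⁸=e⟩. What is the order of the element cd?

Compute successive powers until reaching e:
  (cd)¹ = cd, (cd)² = d², (cd)³ = cd³, (cd)⁴ = d⁴, (cd)⁵ = cd⁵, (cd)⁶ = d⁶, (cd)⁷ = cd⁷, (cd)⁸ = e.
The smallest positive k with (cd)ᵏ = e is 8.

Answer: 8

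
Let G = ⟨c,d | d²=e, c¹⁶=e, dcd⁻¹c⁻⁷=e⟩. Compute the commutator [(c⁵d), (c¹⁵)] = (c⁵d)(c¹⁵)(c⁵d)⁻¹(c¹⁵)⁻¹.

[(c⁵d), (c¹⁵)] = (c⁵d)·(c¹⁵)·(c⁵d)⁻¹·(c¹⁵)⁻¹.
  (c⁵d) · (c¹⁵) = c¹⁴d
  (c¹⁴d) · (c¹³d) = c⁹
  (c⁹) · c = c¹⁰

Answer: c¹⁰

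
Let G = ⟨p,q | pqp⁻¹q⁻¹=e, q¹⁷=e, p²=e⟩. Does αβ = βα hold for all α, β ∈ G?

Each pair of generators commutes: p·q = pq = q·p. Since the generators pairwise commute, every element of G commutes with every other, so G is abelian.

Answer: Yes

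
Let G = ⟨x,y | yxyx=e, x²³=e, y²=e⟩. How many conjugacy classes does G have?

The conjugacy classes (representative and size) are:
  [e] (size 1), [x] (size 2), [x²¹] (size 2), [x²⁰] (size 2), [x⁴] (size 2), [x¹⁸] (size 2), [x⁶] (size 2), [x¹⁶] (size 2), [x⁸] (size 2), [x⁹] (size 2), [x¹⁰] (size 2), [x¹²] (size 2), [x¹⁸y] (size 23).
Class equation: 1 + 2 + 2 + 2 + 2 + 2 + 2 + 2 + 2 + 2 + 2 + 2 + 23 = 46 = |G|. So G has 13 conjugacy classes.

Answer: 13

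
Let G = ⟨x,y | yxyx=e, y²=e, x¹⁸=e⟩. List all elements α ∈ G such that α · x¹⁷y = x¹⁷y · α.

⟨x¹⁷y⟩ ⊆ C_G(x¹⁷y) since powers of x¹⁷y commute with x¹⁷y; so |C_G(x¹⁷y)| ≥ |⟨x¹⁷y⟩| = 2.
By orbit–stabilizer, |C_G(x¹⁷y)| = |G| / |conj. class of x¹⁷y| = 36 / 9 = 4.
The 4 elements commuting with x¹⁷y are {e, x⁹, x¹⁷y, x⁸y}.

Answer: {e, x⁹, x¹⁷y, x⁸y}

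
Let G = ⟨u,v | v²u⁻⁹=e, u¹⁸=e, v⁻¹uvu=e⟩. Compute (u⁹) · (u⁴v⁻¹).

Compute (u⁹) · (u⁴v⁻¹) by multiplying left to right and reducing via the relations at each step:
  (u⁹) · u⁴ = u¹³
  (u¹³) · v⁻¹ = u⁴v

Answer: u⁴v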